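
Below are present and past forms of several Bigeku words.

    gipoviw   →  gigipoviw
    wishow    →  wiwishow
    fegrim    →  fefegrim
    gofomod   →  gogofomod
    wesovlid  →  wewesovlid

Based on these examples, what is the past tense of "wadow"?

Every pair shown (gipoviw → gigipoviw, wishow → wiwishow, fegrim → fefegrim, …) follows the same rule: repeat the first consonant+vowel as a prefix.
So wadow → wawadow.

wawadow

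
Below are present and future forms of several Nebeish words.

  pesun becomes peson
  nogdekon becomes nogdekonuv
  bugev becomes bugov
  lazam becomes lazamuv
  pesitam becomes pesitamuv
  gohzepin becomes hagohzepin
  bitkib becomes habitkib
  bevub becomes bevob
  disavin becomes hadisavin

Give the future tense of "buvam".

buvamuv

bitkib and bevub both end in -b yet inflect differently (habitkib, bevob), so the final letter is not what conditions the rule; the last vowel is.
"buvam" has last vowel 'a'. The stems whose last vowel is 'a' (pesitam → pesitamuv, lazam → lazamuv) add -uv.
So buvam → buvamuv.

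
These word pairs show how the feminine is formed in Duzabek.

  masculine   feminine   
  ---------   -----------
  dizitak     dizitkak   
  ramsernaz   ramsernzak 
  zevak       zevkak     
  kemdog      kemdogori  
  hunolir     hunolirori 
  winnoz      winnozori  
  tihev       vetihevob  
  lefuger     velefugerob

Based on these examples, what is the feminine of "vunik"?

vunikori

ramsernaz and winnoz both end in -z yet inflect differently (ramsernzak, winnozori), so the final letter is not what conditions the rule; the last vowel is.
"vunik" has last vowel 'i'. The one such stem in the data (hunolir → hunolirori) adds -ori, so the same rule applies.
The other patterns: stems whose last vowel is 'a' delete the last vowel and add -ak; stems whose last vowel is 'e' add ve- … -ob around the stem.
So vunik → vunikori.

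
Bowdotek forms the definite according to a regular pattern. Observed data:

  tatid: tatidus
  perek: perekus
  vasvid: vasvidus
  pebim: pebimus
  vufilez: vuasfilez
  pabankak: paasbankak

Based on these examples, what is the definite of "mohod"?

perek and pabankak both end in -k yet inflect differently (perekus, paasbankak), so the final letter is not what conditions the rule; the number of vowels is.
"mohod" has 2 vowels. The stems with 2 vowels (tatid → tatidus, perek → perekus, vasvid → vasvidus) add -us.
The other pattern: stems with 3 vowels insert -as- after the first vowel.
So mohod → mohodus.

mohodus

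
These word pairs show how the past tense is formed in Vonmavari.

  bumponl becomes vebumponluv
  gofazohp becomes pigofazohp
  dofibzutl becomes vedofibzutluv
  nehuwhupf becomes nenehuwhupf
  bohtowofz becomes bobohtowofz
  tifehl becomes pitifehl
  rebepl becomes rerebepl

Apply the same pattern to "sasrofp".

sasasrofp

tifehl and bumponl both end in -l yet inflect differently (pitifehl, vebumponluv), so the final letter is not what conditions the rule; the second-to-last letter is.
"sasrofp" has second-to-last letter 'f'. The one such stem in the data (bohtowofz → bobohtowofz) repeats the first consonant+vowel as a prefix (as do rebepl, nehuwhupf), so the same rule applies.
The other patterns: stems whose second-to-last letter is 'h' add the prefix pi-; stems whose second-to-last letter is 'n' or 't' add ve- … -uv around the stem.
So sasrofp → sasasrofp.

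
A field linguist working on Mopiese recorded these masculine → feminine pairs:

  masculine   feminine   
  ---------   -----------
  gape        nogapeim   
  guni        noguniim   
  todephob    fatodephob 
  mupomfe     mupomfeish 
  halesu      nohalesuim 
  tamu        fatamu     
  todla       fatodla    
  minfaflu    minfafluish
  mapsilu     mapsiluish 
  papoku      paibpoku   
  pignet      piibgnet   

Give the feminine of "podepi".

poibdepi

"podepi" begins with p-. The stems beginning with p- (pignet → piibgnet, papoku → paibpoku) insert -ib- after the first vowel.
So podepi → poibdepi.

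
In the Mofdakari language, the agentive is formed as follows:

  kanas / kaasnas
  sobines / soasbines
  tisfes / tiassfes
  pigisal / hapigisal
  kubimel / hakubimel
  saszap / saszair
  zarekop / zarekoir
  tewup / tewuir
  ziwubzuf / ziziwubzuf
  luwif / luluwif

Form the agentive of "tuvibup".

"tuvibup" ends in -p. The stems ending in -p (saszap → saszair, zarekop → zarekoir, tewup → tewuir) drop the final letter and add -ir.
So tuvibup → tuvibuir.

tuvibuir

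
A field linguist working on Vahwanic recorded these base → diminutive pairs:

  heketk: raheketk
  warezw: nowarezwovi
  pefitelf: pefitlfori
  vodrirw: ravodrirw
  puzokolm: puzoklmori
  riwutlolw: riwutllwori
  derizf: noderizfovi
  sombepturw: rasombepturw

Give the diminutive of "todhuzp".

notodhuzpovi

warezw and riwutlolw both end in -w yet inflect differently (nowarezwovi, riwutllwori), so the final letter is not what conditions the rule; the second-to-last letter is.
"todhuzp" has second-to-last letter 'z'. The stems whose second-to-last letter is 'z' (derizf → noderizfovi, warezw → nowarezwovi) add no- … -ovi around the stem.
So todhuzp → notodhuzpovi.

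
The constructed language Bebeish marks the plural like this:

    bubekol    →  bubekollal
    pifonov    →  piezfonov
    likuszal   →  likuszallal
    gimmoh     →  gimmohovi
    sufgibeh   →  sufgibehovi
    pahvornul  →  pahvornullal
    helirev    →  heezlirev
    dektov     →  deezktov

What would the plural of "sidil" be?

dektov and bubekol both have last vowel 'o' yet inflect differently (deezktov, bubekollal), so the last vowel is not what conditions the rule; the final letter is.
"sidil" ends in -l. The stems ending in -l (pahvornul → pahvornullal, likuszal → likuszallal, bubekol → bubekollal) double the final consonant and add -al.
So sidil → sidillal.

sidillal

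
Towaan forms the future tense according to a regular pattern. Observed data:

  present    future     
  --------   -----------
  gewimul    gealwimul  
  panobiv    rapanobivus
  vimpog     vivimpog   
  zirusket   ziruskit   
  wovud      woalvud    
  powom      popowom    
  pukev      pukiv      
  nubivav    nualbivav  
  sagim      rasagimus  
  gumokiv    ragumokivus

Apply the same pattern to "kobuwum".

"kobuwum" has last vowel 'u'. The stems whose last vowel is 'u' (wovud → woalvud, gewimul → gealwimul) insert -al- after the first vowel.
The other patterns: stems whose last vowel is 'i' add ra- … -us around the stem; stems whose last vowel is 'o' repeat the first consonant+vowel as a prefix; stems whose last vowel is 'e' change the last vowel to 'i'.
So kobuwum → koalbuwum.

koalbuwum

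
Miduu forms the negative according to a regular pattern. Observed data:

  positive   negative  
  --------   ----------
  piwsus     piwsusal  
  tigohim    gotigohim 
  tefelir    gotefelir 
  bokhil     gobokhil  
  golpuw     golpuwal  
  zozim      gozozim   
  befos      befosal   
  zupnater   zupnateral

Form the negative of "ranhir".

goranhir

tefelir and zupnater both end in -r yet inflect differently (gotefelir, zupnateral), so the final letter is not what conditions the rule; the last vowel is.
"ranhir" has last vowel 'i'. The stems whose last vowel is 'i' (tefelir → gotefelir, zozim → gozozim, tigohim → gotigohim) add the prefix go-.
So ranhir → goranhir.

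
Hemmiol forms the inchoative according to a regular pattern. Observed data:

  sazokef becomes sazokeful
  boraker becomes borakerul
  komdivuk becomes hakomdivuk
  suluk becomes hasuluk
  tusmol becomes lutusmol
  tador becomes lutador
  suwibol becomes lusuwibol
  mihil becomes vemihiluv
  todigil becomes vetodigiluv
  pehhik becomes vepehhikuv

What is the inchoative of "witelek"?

"witelek" has last vowel 'e'. The stems whose last vowel is 'e' (sazokef → sazokeful, boraker → borakerul) add -ul.
The other patterns: stems whose last vowel is 'u' add the prefix ha-; stems whose last vowel is 'o' add the prefix lu-; stems whose last vowel is 'i' add ve- … -uv around the stem.
So witelek → witelekul.

witelekul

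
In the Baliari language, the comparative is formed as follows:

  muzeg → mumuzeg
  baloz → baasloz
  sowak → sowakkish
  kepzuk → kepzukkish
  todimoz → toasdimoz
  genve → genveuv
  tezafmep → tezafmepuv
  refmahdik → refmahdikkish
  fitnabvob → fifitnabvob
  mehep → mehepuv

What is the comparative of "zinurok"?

zinurokkish

"zinurok" ends in -k. The stems ending in -k (kepzuk → kepzukkish, refmahdik → refmahdikkish, sowak → sowakkish) double the final consonant and add -ish.
So zinurok → zinurokkish.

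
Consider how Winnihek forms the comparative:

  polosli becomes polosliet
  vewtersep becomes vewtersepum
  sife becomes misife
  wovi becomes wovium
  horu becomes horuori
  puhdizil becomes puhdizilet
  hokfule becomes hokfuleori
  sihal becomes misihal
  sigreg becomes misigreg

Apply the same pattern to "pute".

puteet

"pute" begins with p-. The stems beginning with p- (puhdizil → puhdizilet, polosli → polosliet) add -et.
So pute → puteet.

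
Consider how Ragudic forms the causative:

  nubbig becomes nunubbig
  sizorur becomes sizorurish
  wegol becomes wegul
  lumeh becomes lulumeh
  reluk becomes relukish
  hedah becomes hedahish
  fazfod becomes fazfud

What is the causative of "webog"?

webug

lumeh and hedah both end in -h yet inflect differently (lulumeh, hedahish), so the final letter is not what conditions the rule; the last vowel is.
"webog" has last vowel 'o'. The stems whose last vowel is 'o' (fazfod → fazfud, wegol → wegul) change the last vowel to 'u'.
So webog → webug.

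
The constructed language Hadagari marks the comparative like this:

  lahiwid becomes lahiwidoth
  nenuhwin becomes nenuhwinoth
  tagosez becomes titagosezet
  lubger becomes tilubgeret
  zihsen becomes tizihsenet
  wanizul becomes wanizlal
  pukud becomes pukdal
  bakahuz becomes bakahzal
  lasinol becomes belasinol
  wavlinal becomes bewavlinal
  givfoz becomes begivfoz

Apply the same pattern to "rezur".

"rezur" has last vowel 'u'. The stems whose last vowel is 'u' (wanizul → wanizlal, pukud → pukdal, bakahuz → bakahzal) delete the last vowel and add -al.
The other patterns: stems whose last vowel is 'i' add -oth; stems whose last vowel is 'e' add ti- … -et around the stem; stems whose last vowel is 'a' or 'o' add the prefix be-.
So rezur → rezral.

rezral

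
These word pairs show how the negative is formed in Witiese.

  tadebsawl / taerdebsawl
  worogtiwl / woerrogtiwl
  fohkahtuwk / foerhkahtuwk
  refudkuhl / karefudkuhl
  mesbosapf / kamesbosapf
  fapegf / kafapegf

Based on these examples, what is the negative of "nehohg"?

tadebsawl and refudkuhl both end in -l yet inflect differently (taerdebsawl, karefudkuhl), so the final letter is not what conditions the rule; the second-to-last letter is.
"nehohg" has second-to-last letter 'h'. The one such stem in the data (refudkuhl → karefudkuhl) adds the prefix ka-, so the same rule applies.
The other pattern: stems whose second-to-last letter is 'w' insert -er- after the first vowel.
So nehohg → kanehohg.

kanehohg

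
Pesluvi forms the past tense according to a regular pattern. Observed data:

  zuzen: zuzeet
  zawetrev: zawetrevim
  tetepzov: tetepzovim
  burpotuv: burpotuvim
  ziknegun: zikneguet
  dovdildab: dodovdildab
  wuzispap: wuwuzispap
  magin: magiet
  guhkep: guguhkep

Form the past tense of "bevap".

bebevap

zawetrev and zuzen both have last vowel 'e' yet inflect differently (zawetrevim, zuzeet), so the last vowel is not what conditions the rule; the final letter is.
"bevap" ends in -p. The stems ending in -p (wuzispap → wuwuzispap, guhkep → guguhkep) repeat the first consonant+vowel as a prefix.
The other patterns: stems ending in -v add -im; stems ending in -n drop the final letter and add -et.
So bevap → bebevap.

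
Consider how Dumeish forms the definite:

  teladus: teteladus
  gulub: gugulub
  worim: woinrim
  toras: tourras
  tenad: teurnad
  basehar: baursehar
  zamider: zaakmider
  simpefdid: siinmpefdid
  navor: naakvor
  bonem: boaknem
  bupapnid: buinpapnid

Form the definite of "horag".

hourrag

basehar and zamider both end in -r yet inflect differently (baursehar, zaakmider), so the final letter is not what conditions the rule; the last vowel is.
"horag" has last vowel 'a'. The stems whose last vowel is 'a' (toras → tourras, tenad → teurnad, basehar → baursehar) insert -ur- after the first vowel.
So horag → hourrag.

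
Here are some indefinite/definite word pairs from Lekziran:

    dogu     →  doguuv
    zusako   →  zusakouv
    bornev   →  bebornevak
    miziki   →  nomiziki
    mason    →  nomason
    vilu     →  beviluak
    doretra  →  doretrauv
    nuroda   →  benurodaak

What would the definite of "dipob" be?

dipobuv

"dipob" begins with d-. The stems beginning with d- (dogu → doguuv, doretra → doretrauv) add -uv.
The other patterns: stems beginning with m- add the prefix no-; stems beginning with b-, n- or v- add be- … -ak around the stem.
So dipob → dipobuv.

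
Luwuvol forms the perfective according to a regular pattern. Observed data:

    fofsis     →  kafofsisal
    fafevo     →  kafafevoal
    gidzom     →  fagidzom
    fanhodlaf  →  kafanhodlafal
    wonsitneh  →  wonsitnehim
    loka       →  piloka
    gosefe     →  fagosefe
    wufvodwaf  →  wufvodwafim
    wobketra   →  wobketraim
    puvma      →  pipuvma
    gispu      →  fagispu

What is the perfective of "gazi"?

"gazi" begins with g-. The stems beginning with g- (gispu → fagispu, gosefe → fagosefe, gidzom → fagidzom) add the prefix fa-.
So gazi → fagazi.

fagazi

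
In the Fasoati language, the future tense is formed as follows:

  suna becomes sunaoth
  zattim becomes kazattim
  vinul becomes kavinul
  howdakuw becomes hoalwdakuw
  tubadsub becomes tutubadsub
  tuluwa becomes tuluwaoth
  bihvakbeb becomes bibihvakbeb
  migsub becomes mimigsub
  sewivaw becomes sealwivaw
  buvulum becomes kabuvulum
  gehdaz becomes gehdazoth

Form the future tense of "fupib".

fufupib

vinul and howdakuw both have last vowel 'u' yet inflect differently (kavinul, hoalwdakuw), so the last vowel is not what conditions the rule; the final letter is.
"fupib" ends in -b. The stems ending in -b (tubadsub → tutubadsub, bihvakbeb → bibihvakbeb, migsub → mimigsub) repeat the first consonant+vowel as a prefix.
The other patterns: stems ending in -l or -m add the prefix ka-; stems ending in -w insert -al- after the first vowel; stems ending in -a or -z add -oth.
So fupib → fufupib.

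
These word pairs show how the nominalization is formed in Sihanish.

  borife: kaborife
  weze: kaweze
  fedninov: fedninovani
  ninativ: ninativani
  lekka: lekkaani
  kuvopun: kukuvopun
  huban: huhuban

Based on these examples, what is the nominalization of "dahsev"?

lekka and huban both have last vowel 'a' yet inflect differently (lekkaani, huhuban), so the last vowel is not what conditions the rule; the final letter is.
"dahsev" ends in -v. The stems ending in -v (fedninov → fedninovani, ninativ → ninativani) add -ani.
So dahsev → dahsevani.

dahsevani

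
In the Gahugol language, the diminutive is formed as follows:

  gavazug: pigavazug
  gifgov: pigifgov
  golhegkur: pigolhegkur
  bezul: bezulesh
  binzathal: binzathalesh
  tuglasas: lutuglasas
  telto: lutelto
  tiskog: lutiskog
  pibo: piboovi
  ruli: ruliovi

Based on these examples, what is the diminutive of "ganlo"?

piganlo

gavazug and tiskog both end in -g yet inflect differently (pigavazug, lutiskog), so the final letter is not what conditions the rule; the first letter is.
"ganlo" begins with g-. The stems beginning with g- (gavazug → pigavazug, gifgov → pigifgov, golhegkur → pigolhegkur) add the prefix pi-.
The other patterns: stems beginning with b- add -esh; stems beginning with t- add the prefix lu-; stems beginning with p- or r- add -ovi.
So ganlo → piganlo.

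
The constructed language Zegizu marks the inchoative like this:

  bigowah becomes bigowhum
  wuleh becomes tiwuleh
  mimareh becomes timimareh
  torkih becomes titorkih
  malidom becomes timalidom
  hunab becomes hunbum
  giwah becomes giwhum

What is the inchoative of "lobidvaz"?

lobidvzum

giwah and wuleh both end in -h yet inflect differently (giwhum, tiwuleh), so the final letter is not what conditions the rule; the last vowel is.
"lobidvaz" has last vowel 'a'. The stems whose last vowel is 'a' (hunab → hunbum, giwah → giwhum, bigowah → bigowhum) delete the last vowel and add -um.
The other pattern: stems whose last vowel is 'e', 'i' or 'o' add the prefix ti-.
So lobidvaz → lobidvzum.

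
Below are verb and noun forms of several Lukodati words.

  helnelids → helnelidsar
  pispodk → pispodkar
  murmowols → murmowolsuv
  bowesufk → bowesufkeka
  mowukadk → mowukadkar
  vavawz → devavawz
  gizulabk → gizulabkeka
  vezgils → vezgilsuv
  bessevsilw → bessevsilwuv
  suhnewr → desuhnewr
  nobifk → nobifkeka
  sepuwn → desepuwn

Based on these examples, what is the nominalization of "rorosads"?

murmowols and helnelids both end in -s yet inflect differently (murmowolsuv, helnelidsar), so the final letter is not what conditions the rule; the second-to-last letter is.
"rorosads" has second-to-last letter 'd'. The stems whose second-to-last letter is 'd' (pispodk → pispodkar, helnelids → helnelidsar, mowukadk → mowukadkar) add -ar.
The other patterns: stems whose second-to-last letter is 'w' add the prefix de-; stems whose second-to-last letter is 'l' add -uv; stems whose second-to-last letter is 'b' or 'f' add -eka.
So rorosads → rorosadsar.

rorosadsar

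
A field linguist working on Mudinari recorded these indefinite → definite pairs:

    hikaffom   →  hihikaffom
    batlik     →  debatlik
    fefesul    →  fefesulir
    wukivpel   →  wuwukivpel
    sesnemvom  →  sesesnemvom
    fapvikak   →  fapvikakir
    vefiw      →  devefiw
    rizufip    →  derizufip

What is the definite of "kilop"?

fapvikak and batlik both end in -k yet inflect differently (fapvikakir, debatlik), so the final letter is not what conditions the rule; the last vowel is.
"kilop" has last vowel 'o'. The stems whose last vowel is 'o' (hikaffom → hihikaffom, sesnemvom → sesesnemvom) repeat the first consonant+vowel as a prefix.
The other patterns: stems whose last vowel is 'a' or 'u' add -ir; stems whose last vowel is 'i' add the prefix de-.
So kilop → kikilop.

kikilop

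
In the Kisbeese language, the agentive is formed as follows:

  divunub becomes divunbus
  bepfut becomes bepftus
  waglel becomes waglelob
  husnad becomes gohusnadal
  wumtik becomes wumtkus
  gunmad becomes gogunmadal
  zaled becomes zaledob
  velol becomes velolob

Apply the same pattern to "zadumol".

zadumolob

zaled and gunmad both end in -d yet inflect differently (zaledob, gogunmadal), so the final letter is not what conditions the rule; the last vowel is.
"zadumol" has last vowel 'o'. The one such stem in the data (velol → velolob) adds -ob, so the same rule applies.
The other patterns: stems whose last vowel is 'a' add go- … -al around the stem; stems whose last vowel is 'i' or 'u' delete the last vowel and add -us.
So zadumol → zadumolob.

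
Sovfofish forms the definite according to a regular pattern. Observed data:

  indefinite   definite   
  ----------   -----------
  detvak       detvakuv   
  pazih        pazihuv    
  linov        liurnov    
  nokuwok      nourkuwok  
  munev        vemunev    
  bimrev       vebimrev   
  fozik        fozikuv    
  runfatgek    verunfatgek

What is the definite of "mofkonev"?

"mofkonev" has last vowel 'e'. The stems whose last vowel is 'e' (bimrev → vebimrev, runfatgek → verunfatgek, munev → vemunev) add the prefix ve-.
The other patterns: stems whose last vowel is 'o' insert -ur- after the first vowel; stems whose last vowel is 'a' or 'i' add -uv.
So mofkonev → vemofkonev.

vemofkonev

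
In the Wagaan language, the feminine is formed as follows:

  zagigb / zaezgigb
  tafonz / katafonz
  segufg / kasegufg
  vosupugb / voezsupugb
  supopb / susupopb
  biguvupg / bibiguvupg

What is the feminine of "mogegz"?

zagigb and supopb both end in -b yet inflect differently (zaezgigb, susupopb), so the final letter is not what conditions the rule; the second-to-last letter is.
"mogegz" has second-to-last letter 'g'. The stems whose second-to-last letter is 'g' (zagigb → zaezgigb, vosupugb → voezsupugb) insert -ez- after the first vowel.
The other patterns: stems whose second-to-last letter is 'p' repeat the first consonant+vowel as a prefix; stems whose second-to-last letter is 'f' or 'n' add the prefix ka-.
So mogegz → moezgegz.

moezgegz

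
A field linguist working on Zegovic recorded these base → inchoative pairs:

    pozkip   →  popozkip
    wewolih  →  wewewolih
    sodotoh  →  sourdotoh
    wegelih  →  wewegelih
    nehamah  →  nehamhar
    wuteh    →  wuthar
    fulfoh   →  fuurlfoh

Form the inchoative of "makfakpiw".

mamakfakpiw

fulfoh and wegelih both end in -h yet inflect differently (fuurlfoh, wewegelih), so the final letter is not what conditions the rule; the last vowel is.
"makfakpiw" has last vowel 'i'. The stems whose last vowel is 'i' (wegelih → wewegelih, wewolih → wewewolih, pozkip → popozkip) repeat the first consonant+vowel as a prefix.
So makfakpiw → mamakfakpiw.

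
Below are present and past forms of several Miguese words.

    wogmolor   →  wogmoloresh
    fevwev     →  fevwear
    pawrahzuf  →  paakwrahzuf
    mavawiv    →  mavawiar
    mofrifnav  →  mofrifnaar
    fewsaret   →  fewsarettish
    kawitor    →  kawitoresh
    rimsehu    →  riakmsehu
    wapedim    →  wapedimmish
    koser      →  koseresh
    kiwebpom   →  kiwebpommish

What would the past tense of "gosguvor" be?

"gosguvor" ends in -r. The stems ending in -r (koser → koseresh, kawitor → kawitoresh, wogmolor → wogmoloresh) add -esh.
The other patterns: stems ending in -f or -u insert -ak- after the first vowel; stems ending in -v drop the final letter and add -ar; stems ending in -m or -t double the final consonant and add -ish.
So gosguvor → gosguvoresh.

gosguvoresh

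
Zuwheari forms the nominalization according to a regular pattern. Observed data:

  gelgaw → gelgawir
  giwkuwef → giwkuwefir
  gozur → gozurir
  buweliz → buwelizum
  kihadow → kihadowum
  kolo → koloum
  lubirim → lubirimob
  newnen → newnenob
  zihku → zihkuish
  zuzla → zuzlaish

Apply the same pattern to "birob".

birobum

gelgaw and kihadow both end in -w yet inflect differently (gelgawir, kihadowum), so the final letter is not what conditions the rule; the first letter is.
"birob" begins with b-. The one such stem in the data (buweliz → buwelizum) adds -um, so the same rule applies.
So birob → birobum.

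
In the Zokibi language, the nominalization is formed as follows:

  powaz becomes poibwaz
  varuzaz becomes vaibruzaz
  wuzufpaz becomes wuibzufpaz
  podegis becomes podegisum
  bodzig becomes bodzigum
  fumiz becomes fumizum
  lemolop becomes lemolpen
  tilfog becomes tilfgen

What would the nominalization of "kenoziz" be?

"kenoziz" has last vowel 'i'. The stems whose last vowel is 'i' (podegis → podegisum, bodzig → bodzigum, fumiz → fumizum) add -um.
So kenoziz → kenozizum.

kenozizum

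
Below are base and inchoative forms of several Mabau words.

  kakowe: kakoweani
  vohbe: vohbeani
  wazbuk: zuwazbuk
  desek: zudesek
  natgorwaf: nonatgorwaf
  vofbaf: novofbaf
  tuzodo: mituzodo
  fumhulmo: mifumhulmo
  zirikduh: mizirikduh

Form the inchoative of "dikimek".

zudikimek

kakowe and desek both have last vowel 'e' yet inflect differently (kakoweani, zudesek), so the last vowel is not what conditions the rule; the final letter is.
"dikimek" ends in -k. The stems ending in -k (wazbuk → zuwazbuk, desek → zudesek) add the prefix zu-.
The other patterns: stems ending in -e add -ani; stems ending in -f add the prefix no-; stems ending in -h or -o add the prefix mi-.
So dikimek → zudikimek.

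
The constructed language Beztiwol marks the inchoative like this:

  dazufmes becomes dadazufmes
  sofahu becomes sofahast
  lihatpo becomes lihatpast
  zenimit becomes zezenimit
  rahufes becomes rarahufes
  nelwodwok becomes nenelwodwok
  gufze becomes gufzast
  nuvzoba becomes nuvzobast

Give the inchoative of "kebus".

kekebus

lihatpo and nelwodwok both have last vowel 'o' yet inflect differently (lihatpast, nenelwodwok), so the last vowel is not what conditions the rule; whether the stem ends in a vowel or a consonant is.
"kebus" ends in a consonant. The stems ending in a consonant (nelwodwok → nenelwodwok, rahufes → rarahufes, zenimit → zezenimit) repeat the first consonant+vowel as a prefix.
So kebus → kekebus.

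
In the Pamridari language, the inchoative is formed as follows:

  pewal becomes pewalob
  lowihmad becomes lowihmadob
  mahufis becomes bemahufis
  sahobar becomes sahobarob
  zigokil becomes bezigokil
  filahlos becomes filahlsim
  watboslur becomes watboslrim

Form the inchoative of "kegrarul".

"kegrarul" has last vowel 'u'. The one such stem in the data (watboslur → watboslrim) deletes the last vowel and adds -im (as does filahlos), so the same rule applies.
So kegrarul → kegrarlim.

kegrarlim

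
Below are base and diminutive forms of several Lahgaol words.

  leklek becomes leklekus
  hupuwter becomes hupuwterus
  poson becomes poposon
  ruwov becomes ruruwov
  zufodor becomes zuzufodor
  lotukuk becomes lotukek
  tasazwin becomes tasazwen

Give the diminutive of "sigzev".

"sigzev" has last vowel 'e'. The stems whose last vowel is 'e' (leklek → leklekus, hupuwter → hupuwterus) add -us.
So sigzev → sigzevus.

sigzevus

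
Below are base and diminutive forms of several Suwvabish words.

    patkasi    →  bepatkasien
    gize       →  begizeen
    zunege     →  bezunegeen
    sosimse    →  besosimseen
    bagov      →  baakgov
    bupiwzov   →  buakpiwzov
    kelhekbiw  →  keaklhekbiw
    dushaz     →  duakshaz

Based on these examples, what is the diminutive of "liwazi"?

patkasi and kelhekbiw both have last vowel 'i' yet inflect differently (bepatkasien, keaklhekbiw), so the last vowel is not what conditions the rule; the final letter is.
"liwazi" ends in -i. The one such stem in the data (patkasi → bepatkasien) adds be- … -en around the stem, so the same rule applies.
The other pattern: stems ending in -v, -w or -z insert -ak- after the first vowel.
So liwazi → beliwazien.

beliwazien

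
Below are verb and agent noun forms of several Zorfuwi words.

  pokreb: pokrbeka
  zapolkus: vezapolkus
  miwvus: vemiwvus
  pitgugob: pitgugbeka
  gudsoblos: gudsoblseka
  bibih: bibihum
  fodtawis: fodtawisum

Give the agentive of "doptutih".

"doptutih" has last vowel 'i'. The stems whose last vowel is 'i' (fodtawis → fodtawisum, bibih → bibihum) add -um.
So doptutih → doptutihum.

doptutihum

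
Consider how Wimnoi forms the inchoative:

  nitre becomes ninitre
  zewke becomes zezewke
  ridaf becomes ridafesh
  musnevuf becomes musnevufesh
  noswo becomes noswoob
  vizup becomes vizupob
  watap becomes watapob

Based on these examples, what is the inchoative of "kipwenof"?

kipwenofesh

"kipwenof" ends in -f. The stems ending in -f (ridaf → ridafesh, musnevuf → musnevufesh) add -esh.
The other patterns: stems ending in -e repeat the first consonant+vowel as a prefix; stems ending in -o or -p add -ob.
So kipwenof → kipwenofesh.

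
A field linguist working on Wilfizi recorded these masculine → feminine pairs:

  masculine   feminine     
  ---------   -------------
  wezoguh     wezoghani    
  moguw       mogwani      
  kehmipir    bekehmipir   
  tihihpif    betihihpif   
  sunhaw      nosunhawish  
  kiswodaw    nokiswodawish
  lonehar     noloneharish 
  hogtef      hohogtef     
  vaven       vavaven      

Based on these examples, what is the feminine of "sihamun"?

"sihamun" has last vowel 'u'. The stems whose last vowel is 'u' (wezoguh → wezoghani, moguw → mogwani) delete the last vowel and add -ani.
So sihamun → sihamnani.

sihamnani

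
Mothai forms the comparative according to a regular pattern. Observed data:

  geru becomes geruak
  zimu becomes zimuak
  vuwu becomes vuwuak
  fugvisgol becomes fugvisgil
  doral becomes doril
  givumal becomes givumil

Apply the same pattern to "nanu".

geru and givumal both begin with g- yet inflect differently (geruak, givumil), so the first letter is not what conditions the rule; the final letter is.
"nanu" ends in -u. The stems ending in -u (geru → geruak, zimu → zimuak, vuwu → vuwuak) add -ak.
The other pattern: stems ending in -l change the last vowel to 'i'.
So nanu → nanuak.

nanuak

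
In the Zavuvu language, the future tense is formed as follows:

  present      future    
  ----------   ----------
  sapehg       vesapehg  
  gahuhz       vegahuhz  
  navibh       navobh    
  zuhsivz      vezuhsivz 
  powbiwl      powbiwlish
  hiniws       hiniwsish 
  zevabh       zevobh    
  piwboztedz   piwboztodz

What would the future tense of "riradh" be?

rirodh

"riradh" has second-to-last letter 'd'. The one such stem in the data (piwboztedz → piwboztodz) changes the last vowel to 'o' (as do navibh, zevabh), so the same rule applies.
The other patterns: stems whose second-to-last letter is 'w' add -ish; stems whose second-to-last letter is 'h' or 'v' add the prefix ve-.
So riradh → rirodh.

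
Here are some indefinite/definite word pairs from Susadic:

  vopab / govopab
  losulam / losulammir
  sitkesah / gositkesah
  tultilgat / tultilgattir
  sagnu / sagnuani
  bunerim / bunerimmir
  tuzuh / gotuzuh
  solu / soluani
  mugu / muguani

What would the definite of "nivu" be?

nivuani

solu and tuzuh both have last vowel 'u' yet inflect differently (soluani, gotuzuh), so the last vowel is not what conditions the rule; the final letter is.
"nivu" ends in -u. The stems ending in -u (solu → soluani, sagnu → sagnuani, mugu → muguani) add -ani.
The other patterns: stems ending in -m or -t double the final consonant and add -ir; stems ending in -b or -h add the prefix go-.
So nivu → nivuani.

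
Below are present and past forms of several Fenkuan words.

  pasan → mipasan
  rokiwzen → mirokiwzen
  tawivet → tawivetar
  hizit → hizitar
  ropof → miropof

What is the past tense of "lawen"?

tawivet and rokiwzen both have last vowel 'e' yet inflect differently (tawivetar, mirokiwzen), so the last vowel is not what conditions the rule; the final letter is.
"lawen" ends in -n. The stems ending in -n (pasan → mipasan, rokiwzen → mirokiwzen) add the prefix mi-.
So lawen → milawen.

milawen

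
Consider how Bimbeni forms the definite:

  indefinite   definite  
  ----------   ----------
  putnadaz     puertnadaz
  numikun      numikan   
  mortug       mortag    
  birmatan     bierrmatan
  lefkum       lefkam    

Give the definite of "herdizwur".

numikun and birmatan both end in -n yet inflect differently (numikan, bierrmatan), so the final letter is not what conditions the rule; the last vowel is.
"herdizwur" has last vowel 'u'. The stems whose last vowel is 'u' (mortug → mortag, lefkum → lefkam, numikun → numikan) change the last vowel to 'a'.
The other pattern: stems whose last vowel is 'a' insert -er- after the first vowel.
So herdizwur → herdizwar.

herdizwar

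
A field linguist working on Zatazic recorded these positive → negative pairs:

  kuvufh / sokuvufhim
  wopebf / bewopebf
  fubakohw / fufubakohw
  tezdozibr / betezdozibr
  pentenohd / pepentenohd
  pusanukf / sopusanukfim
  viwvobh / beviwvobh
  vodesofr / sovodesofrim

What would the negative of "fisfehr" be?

viwvobh and kuvufh both end in -h yet inflect differently (beviwvobh, sokuvufhim), so the final letter is not what conditions the rule; the second-to-last letter is.
"fisfehr" has second-to-last letter 'h'. The stems whose second-to-last letter is 'h' (fubakohw → fufubakohw, pentenohd → pepentenohd) repeat the first consonant+vowel as a prefix.
The other patterns: stems whose second-to-last letter is 'b' add the prefix be-; stems whose second-to-last letter is 'f' or 'k' add so- … -im around the stem.
So fisfehr → fifisfehr.

fifisfehr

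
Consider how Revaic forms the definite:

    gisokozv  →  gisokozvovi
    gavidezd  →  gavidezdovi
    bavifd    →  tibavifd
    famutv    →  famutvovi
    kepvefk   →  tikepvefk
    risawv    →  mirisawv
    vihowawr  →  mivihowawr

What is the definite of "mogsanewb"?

mimogsanewb

bavifd and gavidezd both end in -d yet inflect differently (tibavifd, gavidezdovi), so the final letter is not what conditions the rule; the second-to-last letter is.
"mogsanewb" has second-to-last letter 'w'. The stems whose second-to-last letter is 'w' (risawv → mirisawv, vihowawr → mivihowawr) add the prefix mi-.
The other patterns: stems whose second-to-last letter is 'f' add the prefix ti-; stems whose second-to-last letter is 't' or 'z' add -ovi.
So mogsanewb → mimogsanewb.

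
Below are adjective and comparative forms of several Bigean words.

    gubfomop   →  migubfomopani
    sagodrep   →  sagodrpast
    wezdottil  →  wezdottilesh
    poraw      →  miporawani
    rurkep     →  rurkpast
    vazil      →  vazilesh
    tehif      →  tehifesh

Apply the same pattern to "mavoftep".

sagodrep and gubfomop both end in -p yet inflect differently (sagodrpast, migubfomopani), so the final letter is not what conditions the rule; the last vowel is.
"mavoftep" has last vowel 'e'. The stems whose last vowel is 'e' (sagodrep → sagodrpast, rurkep → rurkpast) delete the last vowel and add -ast.
The other patterns: stems whose last vowel is 'i' add -esh; stems whose last vowel is 'a' or 'o' add mi- … -ani around the stem.
So mavoftep → mavoftpast.

mavoftpast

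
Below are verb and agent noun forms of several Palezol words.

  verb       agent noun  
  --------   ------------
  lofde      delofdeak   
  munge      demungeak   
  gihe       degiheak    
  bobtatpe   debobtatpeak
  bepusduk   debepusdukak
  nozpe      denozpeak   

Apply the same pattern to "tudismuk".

detudismukak

Every pair shown (lofde → delofdeak, munge → demungeak, gihe → degiheak, …) follows the same rule: add de- … -ak around the stem.
So tudismuk → detudismukak.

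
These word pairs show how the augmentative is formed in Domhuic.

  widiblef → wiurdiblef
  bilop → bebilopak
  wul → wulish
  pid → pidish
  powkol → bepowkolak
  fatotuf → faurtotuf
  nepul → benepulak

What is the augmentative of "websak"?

bewebsakak

wul and powkol both end in -l yet inflect differently (wulish, bepowkolak), so the final letter is not what conditions the rule; the number of vowels is.
"websak" has 2 vowels. The stems with 2 vowels (powkol → bepowkolak, nepul → benepulak, bilop → bebilopak) add be- … -ak around the stem.
So websak → bewebsakak.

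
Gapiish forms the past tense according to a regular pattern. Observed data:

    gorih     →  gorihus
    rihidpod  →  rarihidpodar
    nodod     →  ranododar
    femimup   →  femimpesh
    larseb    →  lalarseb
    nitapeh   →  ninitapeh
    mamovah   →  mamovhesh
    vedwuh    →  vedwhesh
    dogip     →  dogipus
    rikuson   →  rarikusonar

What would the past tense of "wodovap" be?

"wodovap" has last vowel 'a'. The one such stem in the data (mamovah → mamovhesh) deletes the last vowel and adds -esh (as do femimup, vedwuh), so the same rule applies.
So wodovap → wodovpesh.

wodovpesh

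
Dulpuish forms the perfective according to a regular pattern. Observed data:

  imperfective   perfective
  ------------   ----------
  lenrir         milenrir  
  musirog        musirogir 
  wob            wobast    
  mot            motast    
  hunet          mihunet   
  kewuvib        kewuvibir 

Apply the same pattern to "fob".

fobast

"fob" has 1 vowel. The stems with 1 vowel (mot → motast, wob → wobast) add -ast.
The other patterns: stems with 2 vowels add the prefix mi-; stems with 3 vowels add -ir.
So fob → fobast.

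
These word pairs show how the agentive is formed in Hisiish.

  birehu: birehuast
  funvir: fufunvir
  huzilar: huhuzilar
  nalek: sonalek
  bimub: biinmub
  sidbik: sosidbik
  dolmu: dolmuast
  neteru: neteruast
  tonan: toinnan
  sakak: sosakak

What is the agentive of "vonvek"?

sovonvek

huzilar and sakak both have last vowel 'a' yet inflect differently (huhuzilar, sosakak), so the last vowel is not what conditions the rule; the final letter is.
"vonvek" ends in -k. The stems ending in -k (nalek → sonalek, sakak → sosakak, sidbik → sosidbik) add the prefix so-.
So vonvek → sovonvek.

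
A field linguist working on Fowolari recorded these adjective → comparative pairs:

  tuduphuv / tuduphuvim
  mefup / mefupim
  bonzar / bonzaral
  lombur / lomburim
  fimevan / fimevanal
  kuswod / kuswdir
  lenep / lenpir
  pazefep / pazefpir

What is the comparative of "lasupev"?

lasupvir

bonzar and lombur both end in -r yet inflect differently (bonzaral, lomburim), so the final letter is not what conditions the rule; the last vowel is.
"lasupev" has last vowel 'e'. The stems whose last vowel is 'e' (pazefep → pazefpir, lenep → lenpir) delete the last vowel and add -ir.
The other patterns: stems whose last vowel is 'a' add -al; stems whose last vowel is 'u' add -im.
So lasupev → lasupvir.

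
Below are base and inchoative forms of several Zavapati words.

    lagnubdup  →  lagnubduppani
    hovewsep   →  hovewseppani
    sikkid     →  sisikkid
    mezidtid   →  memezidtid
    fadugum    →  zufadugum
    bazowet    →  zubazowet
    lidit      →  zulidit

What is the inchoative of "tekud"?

lagnubdup and fadugum both have last vowel 'u' yet inflect differently (lagnubduppani, zufadugum), so the last vowel is not what conditions the rule; the final letter is.
"tekud" ends in -d. The stems ending in -d (sikkid → sisikkid, mezidtid → memezidtid) repeat the first consonant+vowel as a prefix.
So tekud → tetekud.

tetekud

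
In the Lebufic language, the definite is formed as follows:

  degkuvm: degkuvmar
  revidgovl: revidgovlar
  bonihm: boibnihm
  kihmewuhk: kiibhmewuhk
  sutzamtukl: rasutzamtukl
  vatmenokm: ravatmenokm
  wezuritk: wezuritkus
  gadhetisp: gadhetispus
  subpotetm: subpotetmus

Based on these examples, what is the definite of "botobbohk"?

boibtobbohk

degkuvm and bonihm both end in -m yet inflect differently (degkuvmar, boibnihm), so the final letter is not what conditions the rule; the second-to-last letter is.
"botobbohk" has second-to-last letter 'h'. The stems whose second-to-last letter is 'h' (bonihm → boibnihm, kihmewuhk → kiibhmewuhk) insert -ib- after the first vowel.
So botobbohk → boibtobbohk.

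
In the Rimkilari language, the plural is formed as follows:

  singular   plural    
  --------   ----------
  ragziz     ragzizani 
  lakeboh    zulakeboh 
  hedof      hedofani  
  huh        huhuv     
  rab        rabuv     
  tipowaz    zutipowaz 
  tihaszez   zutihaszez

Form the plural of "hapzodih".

zuhapzodih

huh and lakeboh both end in -h yet inflect differently (huhuv, zulakeboh), so the final letter is not what conditions the rule; the number of vowels is.
"hapzodih" has 3 vowels. The stems with 3 vowels (lakeboh → zulakeboh, tipowaz → zutipowaz, tihaszez → zutihaszez) add the prefix zu-.
The other patterns: stems with 1 vowel add -uv; stems with 2 vowels add -ani.
So hapzodih → zuhapzodih.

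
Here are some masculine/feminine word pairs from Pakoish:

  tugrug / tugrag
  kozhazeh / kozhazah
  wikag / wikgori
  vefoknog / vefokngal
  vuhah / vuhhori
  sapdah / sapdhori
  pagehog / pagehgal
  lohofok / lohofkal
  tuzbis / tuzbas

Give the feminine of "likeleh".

"likeleh" has last vowel 'e'. The one such stem in the data (kozhazeh → kozhazah) changes the last vowel to 'a' (as do tugrug, tuzbis), so the same rule applies.
So likeleh → likelah.

likelah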